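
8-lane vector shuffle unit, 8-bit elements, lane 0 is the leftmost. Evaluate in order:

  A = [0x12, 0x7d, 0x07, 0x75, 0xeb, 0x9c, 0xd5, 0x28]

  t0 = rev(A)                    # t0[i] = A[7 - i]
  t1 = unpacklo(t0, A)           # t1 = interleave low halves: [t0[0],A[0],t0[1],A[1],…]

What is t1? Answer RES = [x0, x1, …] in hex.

  t0: 28 d5 9c eb 75 07 7d 12
  t1: 28 12 d5 7d 9c 07 eb 75

RES = [0x28, 0x12, 0xd5, 0x7d, 0x9c, 0x07, 0xeb, 0x75]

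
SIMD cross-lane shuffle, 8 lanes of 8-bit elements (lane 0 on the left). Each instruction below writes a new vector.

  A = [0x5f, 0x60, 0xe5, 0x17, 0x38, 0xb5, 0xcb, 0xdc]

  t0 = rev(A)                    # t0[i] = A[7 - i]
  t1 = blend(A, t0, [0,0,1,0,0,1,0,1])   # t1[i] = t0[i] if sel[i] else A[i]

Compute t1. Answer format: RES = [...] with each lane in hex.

RES = [0x5f, 0x60, 0xb5, 0x17, 0x38, 0xe5, 0xcb, 0x5f]

→ t0 |dc|cb|b5|38|17|e5|60|5f|
→ t1 |5f|60|b5|17|38|e5|cb|5f|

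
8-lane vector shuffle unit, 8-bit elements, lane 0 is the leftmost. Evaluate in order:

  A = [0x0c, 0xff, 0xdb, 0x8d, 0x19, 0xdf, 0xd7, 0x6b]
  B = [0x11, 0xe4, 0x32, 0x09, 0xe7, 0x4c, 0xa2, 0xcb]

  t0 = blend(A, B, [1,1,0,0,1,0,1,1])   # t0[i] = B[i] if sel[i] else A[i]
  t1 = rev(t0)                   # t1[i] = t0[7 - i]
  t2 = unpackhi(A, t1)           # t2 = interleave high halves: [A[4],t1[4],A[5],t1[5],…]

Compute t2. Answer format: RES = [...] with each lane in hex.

RES = [0x19, 0x8d, 0xdf, 0xdb, 0xd7, 0xe4, 0x6b, 0x11]

t0 = [0x11, 0xe4, 0xdb, 0x8d, 0xe7, 0xdf, 0xa2, 0xcb]
t1 = [0xcb, 0xa2, 0xdf, 0xe7, 0x8d, 0xdb, 0xe4, 0x11]
t2 = [0x19, 0x8d, 0xdf, 0xdb, 0xd7, 0xe4, 0x6b, 0x11]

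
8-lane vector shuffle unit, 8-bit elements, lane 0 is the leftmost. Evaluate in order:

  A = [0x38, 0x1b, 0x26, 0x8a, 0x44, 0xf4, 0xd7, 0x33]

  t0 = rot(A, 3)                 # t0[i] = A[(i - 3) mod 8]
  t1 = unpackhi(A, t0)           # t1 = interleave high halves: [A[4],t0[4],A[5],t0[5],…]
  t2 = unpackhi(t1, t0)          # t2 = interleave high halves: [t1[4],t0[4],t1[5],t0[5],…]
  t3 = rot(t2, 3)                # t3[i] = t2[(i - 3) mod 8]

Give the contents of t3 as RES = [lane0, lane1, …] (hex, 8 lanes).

→ t0 |f4|d7|33|38|1b|26|8a|44|
→ t1 |44|1b|f4|26|d7|8a|33|44|
→ t2 |d7|1b|8a|26|33|8a|44|44|
→ t3 |8a|44|44|d7|1b|8a|26|33|

RES = [ 0x8a  0x44  0x44  0xd7  0x1b  0x8a  0x26  0x33 ]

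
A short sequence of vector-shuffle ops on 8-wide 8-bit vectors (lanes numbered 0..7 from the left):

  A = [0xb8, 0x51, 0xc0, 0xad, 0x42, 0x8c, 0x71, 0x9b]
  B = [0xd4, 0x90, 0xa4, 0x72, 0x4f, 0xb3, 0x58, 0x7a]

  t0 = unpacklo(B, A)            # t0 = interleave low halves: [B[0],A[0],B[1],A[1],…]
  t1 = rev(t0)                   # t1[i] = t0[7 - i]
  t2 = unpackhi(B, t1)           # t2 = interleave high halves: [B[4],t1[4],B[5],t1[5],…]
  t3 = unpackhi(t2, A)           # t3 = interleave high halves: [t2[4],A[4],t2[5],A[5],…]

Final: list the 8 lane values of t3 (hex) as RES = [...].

  t0: d4 b8 90 51 a4 c0 72 ad
  t1: ad 72 c0 a4 51 90 b8 d4
  t2: 4f 51 b3 90 58 b8 7a d4
  t3: 58 42 b8 8c 7a 71 d4 9b

RES = [ 0x58  0x42  0xb8  0x8c  0x7a  0x71  0xd4  0x9b ]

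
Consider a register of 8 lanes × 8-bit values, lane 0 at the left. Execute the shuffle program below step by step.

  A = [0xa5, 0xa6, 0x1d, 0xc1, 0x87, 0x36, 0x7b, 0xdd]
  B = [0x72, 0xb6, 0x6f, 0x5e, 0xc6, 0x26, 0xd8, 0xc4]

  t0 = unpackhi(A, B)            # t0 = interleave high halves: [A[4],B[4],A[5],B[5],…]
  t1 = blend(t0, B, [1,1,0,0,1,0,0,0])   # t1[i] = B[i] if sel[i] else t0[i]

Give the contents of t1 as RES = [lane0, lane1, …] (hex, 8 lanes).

t0 = [0x87, 0xc6, 0x36, 0x26, 0x7b, 0xd8, 0xdd, 0xc4]
t1 = [0x72, 0xb6, 0x36, 0x26, 0xc6, 0xd8, 0xdd, 0xc4]

RES = [ 0x72  0xb6  0x36  0x26  0xc6  0xd8  0xdd  0xc4 ]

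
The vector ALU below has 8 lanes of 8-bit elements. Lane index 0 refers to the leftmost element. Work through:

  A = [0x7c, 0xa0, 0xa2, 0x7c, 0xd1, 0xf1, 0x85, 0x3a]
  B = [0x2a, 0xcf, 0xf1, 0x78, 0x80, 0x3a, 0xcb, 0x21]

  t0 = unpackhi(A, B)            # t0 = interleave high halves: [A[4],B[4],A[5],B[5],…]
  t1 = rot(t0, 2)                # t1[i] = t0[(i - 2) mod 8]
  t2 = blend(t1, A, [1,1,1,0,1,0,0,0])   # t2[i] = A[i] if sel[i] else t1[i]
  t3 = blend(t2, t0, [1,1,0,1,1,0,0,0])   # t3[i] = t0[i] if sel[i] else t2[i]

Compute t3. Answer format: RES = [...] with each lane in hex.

RES = [ 0xd1  0x80  0xa2  0x3a  0x85  0x3a  0x85  0xcb ]

→ t0 |d1|80|f1|3a|85|cb|3a|21|
→ t1 |3a|21|d1|80|f1|3a|85|cb|
→ t2 |7c|a0|a2|80|d1|3a|85|cb|
→ t3 |d1|80|a2|3a|85|3a|85|cb|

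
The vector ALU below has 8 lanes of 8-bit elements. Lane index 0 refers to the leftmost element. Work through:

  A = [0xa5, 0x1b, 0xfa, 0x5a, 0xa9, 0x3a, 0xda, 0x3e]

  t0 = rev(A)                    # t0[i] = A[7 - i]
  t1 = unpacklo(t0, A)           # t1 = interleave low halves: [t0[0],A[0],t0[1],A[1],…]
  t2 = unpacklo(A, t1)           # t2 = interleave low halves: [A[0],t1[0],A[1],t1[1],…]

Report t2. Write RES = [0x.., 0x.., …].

RES = [ 0xa5  0x3e  0x1b  0xa5  0xfa  0xda  0x5a  0x1b ]

→ t0 |3e|da|3a|a9|5a|fa|1b|a5|
→ t1 |3e|a5|da|1b|3a|fa|a9|5a|
→ t2 |a5|3e|1b|a5|fa|da|5a|1b|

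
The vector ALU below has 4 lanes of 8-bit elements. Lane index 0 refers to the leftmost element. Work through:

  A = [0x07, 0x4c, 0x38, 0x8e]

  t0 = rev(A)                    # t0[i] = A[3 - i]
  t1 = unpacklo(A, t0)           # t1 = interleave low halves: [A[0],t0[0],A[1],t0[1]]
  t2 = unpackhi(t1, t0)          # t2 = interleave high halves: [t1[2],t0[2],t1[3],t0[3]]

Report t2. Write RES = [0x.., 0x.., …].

  t0: 8e 38 4c 07
  t1: 07 8e 4c 38
  t2: 4c 4c 38 07

RES = [0x4c, 0x4c, 0x38, 0x07]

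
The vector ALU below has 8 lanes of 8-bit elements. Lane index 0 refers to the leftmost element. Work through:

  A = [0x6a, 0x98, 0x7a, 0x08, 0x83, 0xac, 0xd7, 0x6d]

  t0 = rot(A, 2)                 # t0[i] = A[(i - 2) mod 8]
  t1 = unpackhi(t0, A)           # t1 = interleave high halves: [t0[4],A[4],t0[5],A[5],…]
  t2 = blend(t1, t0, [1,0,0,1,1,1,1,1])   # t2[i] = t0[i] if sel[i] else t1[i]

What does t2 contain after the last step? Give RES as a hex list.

  t0: d7 6d 6a 98 7a 08 83 ac
  t1: 7a 83 08 ac 83 d7 ac 6d
  t2: d7 83 08 98 7a 08 83 ac

RES = [ 0xd7  0x83  0x08  0x98  0x7a  0x08  0x83  0xac ]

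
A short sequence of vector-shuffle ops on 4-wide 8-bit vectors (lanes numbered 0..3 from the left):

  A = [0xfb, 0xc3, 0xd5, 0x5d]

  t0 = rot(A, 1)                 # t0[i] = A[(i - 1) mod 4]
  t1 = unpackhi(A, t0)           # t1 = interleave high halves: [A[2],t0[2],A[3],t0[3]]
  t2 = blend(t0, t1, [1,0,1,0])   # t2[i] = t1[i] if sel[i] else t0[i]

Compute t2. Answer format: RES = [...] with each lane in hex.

RES = [0xd5, 0xfb, 0x5d, 0xd5]

t0 = [0x5d, 0xfb, 0xc3, 0xd5]
t1 = [0xd5, 0xc3, 0x5d, 0xd5]
t2 = [0xd5, 0xfb, 0x5d, 0xd5]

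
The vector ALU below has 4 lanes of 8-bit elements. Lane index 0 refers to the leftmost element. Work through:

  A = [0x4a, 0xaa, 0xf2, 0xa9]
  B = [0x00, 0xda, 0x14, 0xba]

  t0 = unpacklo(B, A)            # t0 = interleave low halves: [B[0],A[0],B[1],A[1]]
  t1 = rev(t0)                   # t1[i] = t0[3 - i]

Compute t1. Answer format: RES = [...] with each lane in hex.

RES = [0xaa, 0xda, 0x4a, 0x00]

→ t0 |00|4a|da|aa|
→ t1 |aa|da|4a|00|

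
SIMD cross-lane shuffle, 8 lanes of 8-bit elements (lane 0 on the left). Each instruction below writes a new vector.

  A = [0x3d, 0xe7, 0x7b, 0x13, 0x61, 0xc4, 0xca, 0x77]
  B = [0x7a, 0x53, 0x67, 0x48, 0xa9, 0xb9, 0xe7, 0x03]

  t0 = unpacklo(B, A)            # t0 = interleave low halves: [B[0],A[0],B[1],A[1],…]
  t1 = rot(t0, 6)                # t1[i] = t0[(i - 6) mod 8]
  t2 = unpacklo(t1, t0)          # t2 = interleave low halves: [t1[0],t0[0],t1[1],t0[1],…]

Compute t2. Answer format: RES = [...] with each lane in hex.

t0 = [0x7a, 0x3d, 0x53, 0xe7, 0x67, 0x7b, 0x48, 0x13]
t1 = [0x53, 0xe7, 0x67, 0x7b, 0x48, 0x13, 0x7a, 0x3d]
t2 = [0x53, 0x7a, 0xe7, 0x3d, 0x67, 0x53, 0x7b, 0xe7]

RES = [0x53, 0x7a, 0xe7, 0x3d, 0x67, 0x53, 0x7b, 0xe7]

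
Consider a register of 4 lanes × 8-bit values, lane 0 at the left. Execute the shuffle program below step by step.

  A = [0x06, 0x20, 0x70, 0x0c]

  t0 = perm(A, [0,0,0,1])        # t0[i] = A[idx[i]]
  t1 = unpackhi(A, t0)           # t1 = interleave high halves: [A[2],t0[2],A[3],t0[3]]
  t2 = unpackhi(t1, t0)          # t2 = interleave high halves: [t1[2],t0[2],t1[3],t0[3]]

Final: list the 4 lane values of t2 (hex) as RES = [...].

RES = [0x0c, 0x06, 0x20, 0x20]

t0 = [0x06, 0x06, 0x06, 0x20]
t1 = [0x70, 0x06, 0x0c, 0x20]
t2 = [0x0c, 0x06, 0x20, 0x20]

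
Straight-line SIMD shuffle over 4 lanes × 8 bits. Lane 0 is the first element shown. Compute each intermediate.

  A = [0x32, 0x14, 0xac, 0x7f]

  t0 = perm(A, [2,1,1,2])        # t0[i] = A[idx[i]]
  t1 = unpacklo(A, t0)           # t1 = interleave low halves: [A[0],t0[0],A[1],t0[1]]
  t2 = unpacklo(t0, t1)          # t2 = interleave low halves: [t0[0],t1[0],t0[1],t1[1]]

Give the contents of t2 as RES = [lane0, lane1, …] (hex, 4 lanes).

→ t0 |ac|14|14|ac|
→ t1 |32|ac|14|14|
→ t2 |ac|32|14|ac|

RES = [0xac, 0x32, 0x14, 0xac]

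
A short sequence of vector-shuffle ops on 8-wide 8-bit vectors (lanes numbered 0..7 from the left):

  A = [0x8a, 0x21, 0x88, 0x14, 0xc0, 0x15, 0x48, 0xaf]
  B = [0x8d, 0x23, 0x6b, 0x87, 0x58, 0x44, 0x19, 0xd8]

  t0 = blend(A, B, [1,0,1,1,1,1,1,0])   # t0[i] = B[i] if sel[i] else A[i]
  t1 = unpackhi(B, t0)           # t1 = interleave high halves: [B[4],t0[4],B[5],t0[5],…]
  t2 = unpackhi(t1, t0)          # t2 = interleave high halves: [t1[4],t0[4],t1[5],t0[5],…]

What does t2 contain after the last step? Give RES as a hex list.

→ t0 |8d|21|6b|87|58|44|19|af|
→ t1 |58|58|44|44|19|19|d8|af|
→ t2 |19|58|19|44|d8|19|af|af|

RES = [0x19, 0x58, 0x19, 0x44, 0xd8, 0x19, 0xaf, 0xaf]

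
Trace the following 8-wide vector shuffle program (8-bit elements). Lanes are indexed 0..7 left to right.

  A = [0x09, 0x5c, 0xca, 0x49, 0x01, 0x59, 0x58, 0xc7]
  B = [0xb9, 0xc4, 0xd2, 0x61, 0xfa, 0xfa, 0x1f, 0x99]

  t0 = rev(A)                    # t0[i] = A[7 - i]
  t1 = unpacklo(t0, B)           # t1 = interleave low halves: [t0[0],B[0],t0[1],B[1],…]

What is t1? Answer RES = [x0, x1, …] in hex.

  t0: c7 58 59 01 49 ca 5c 09
  t1: c7 b9 58 c4 59 d2 01 61

RES = [ 0xc7  0xb9  0x58  0xc4  0x59  0xd2  0x01  0x61 ]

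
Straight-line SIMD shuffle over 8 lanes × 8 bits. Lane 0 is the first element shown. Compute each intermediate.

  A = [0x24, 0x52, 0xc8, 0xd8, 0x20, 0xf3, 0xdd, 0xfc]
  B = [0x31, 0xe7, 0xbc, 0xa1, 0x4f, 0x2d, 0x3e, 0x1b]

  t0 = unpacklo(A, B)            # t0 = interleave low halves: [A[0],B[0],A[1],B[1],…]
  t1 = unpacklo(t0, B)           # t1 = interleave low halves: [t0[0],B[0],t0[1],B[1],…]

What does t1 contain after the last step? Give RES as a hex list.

t0 = [0x24, 0x31, 0x52, 0xe7, 0xc8, 0xbc, 0xd8, 0xa1]
t1 = [0x24, 0x31, 0x31, 0xe7, 0x52, 0xbc, 0xe7, 0xa1]

RES = [ 0x24  0x31  0x31  0xe7  0x52  0xbc  0xe7  0xa1 ]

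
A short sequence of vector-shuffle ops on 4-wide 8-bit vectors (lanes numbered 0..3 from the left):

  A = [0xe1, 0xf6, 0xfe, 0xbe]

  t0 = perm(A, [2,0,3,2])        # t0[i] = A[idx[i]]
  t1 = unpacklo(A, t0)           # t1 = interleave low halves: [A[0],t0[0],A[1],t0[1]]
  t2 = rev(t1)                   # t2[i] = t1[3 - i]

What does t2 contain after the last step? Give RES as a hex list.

t0 = [0xfe, 0xe1, 0xbe, 0xfe]
t1 = [0xe1, 0xfe, 0xf6, 0xe1]
t2 = [0xe1, 0xf6, 0xfe, 0xe1]

RES = [0xe1, 0xf6, 0xfe, 0xe1]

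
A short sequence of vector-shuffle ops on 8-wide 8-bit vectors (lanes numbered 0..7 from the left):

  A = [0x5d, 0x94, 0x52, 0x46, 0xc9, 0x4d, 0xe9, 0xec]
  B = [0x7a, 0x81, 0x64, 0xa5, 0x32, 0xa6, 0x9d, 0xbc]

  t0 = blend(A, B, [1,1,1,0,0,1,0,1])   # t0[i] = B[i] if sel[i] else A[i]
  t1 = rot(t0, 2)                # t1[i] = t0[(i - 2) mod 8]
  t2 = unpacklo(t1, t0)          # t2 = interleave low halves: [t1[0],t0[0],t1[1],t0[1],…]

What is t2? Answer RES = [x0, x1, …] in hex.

RES = [ 0xe9  0x7a  0xbc  0x81  0x7a  0x64  0x81  0x46 ]

→ t0 |7a|81|64|46|c9|a6|e9|bc|
→ t1 |e9|bc|7a|81|64|46|c9|a6|
→ t2 |e9|7a|bc|81|7a|64|81|46|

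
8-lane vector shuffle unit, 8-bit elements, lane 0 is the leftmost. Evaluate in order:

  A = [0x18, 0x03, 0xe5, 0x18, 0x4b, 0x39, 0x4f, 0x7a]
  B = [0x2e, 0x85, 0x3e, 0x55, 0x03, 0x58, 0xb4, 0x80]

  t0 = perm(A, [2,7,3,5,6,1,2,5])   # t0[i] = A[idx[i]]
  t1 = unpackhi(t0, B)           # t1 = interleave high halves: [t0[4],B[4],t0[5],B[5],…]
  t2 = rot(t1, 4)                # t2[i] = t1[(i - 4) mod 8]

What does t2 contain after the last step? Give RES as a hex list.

  t0: e5 7a 18 39 4f 03 e5 39
  t1: 4f 03 03 58 e5 b4 39 80
  t2: e5 b4 39 80 4f 03 03 58

RES = [ 0xe5  0xb4  0x39  0x80  0x4f  0x03  0x03  0x58 ]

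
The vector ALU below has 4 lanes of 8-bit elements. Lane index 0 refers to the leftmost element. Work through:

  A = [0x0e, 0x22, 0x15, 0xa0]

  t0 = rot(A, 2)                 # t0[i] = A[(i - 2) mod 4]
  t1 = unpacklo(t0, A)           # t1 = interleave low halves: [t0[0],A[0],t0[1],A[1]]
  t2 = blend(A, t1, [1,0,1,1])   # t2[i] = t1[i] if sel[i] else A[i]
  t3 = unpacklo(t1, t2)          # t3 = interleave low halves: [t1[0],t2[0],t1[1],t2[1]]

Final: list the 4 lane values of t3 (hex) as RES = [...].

RES = [ 0x15  0x15  0x0e  0x22 ]

  t0: 15 a0 0e 22
  t1: 15 0e a0 22
  t2: 15 22 a0 22
  t3: 15 15 0e 22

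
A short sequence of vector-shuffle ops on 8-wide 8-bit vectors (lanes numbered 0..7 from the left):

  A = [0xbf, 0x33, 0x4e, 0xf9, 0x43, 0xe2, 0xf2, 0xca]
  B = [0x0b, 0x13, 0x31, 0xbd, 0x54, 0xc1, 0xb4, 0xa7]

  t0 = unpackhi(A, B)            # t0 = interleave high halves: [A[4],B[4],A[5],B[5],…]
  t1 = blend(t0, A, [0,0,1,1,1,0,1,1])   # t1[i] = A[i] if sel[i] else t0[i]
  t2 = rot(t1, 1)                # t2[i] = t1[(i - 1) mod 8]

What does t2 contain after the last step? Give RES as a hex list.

RES = [0xca, 0x43, 0x54, 0x4e, 0xf9, 0x43, 0xb4, 0xf2]

→ t0 |43|54|e2|c1|f2|b4|ca|a7|
→ t1 |43|54|4e|f9|43|b4|f2|ca|
→ t2 |ca|43|54|4e|f9|43|b4|f2|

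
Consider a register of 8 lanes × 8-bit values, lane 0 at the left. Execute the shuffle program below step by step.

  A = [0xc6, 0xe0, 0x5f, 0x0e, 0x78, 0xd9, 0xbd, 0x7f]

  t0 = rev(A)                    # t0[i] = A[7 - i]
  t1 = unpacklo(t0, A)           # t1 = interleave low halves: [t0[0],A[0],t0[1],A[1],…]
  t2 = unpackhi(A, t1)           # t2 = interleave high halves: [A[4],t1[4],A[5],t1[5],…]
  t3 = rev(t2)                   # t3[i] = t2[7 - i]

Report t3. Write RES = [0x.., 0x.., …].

RES = [0x0e, 0x7f, 0x78, 0xbd, 0x5f, 0xd9, 0xd9, 0x78]

→ t0 |7f|bd|d9|78|0e|5f|e0|c6|
→ t1 |7f|c6|bd|e0|d9|5f|78|0e|
→ t2 |78|d9|d9|5f|bd|78|7f|0e|
→ t3 |0e|7f|78|bd|5f|d9|d9|78|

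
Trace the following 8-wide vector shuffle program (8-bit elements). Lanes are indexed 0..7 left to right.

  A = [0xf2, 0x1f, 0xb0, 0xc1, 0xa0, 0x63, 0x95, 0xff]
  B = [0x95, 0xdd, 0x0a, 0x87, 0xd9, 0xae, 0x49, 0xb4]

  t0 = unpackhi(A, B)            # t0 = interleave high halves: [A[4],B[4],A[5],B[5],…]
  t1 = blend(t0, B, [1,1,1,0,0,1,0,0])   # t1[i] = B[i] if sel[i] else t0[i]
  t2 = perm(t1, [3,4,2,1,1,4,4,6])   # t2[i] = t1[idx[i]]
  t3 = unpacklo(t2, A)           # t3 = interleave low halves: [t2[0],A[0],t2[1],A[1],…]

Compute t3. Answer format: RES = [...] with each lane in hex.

→ t0 |a0|d9|63|ae|95|49|ff|b4|
→ t1 |95|dd|0a|ae|95|ae|ff|b4|
→ t2 |ae|95|0a|dd|dd|95|95|ff|
→ t3 |ae|f2|95|1f|0a|b0|dd|c1|

RES = [0xae, 0xf2, 0x95, 0x1f, 0x0a, 0xb0, 0xdd, 0xc1]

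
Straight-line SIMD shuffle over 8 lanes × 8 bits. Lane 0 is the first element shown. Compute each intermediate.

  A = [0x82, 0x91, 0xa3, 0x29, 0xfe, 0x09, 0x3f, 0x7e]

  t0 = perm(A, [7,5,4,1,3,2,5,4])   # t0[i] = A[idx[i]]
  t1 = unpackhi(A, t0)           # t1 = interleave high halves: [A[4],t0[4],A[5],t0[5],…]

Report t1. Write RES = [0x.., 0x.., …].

  t0: 7e 09 fe 91 29 a3 09 fe
  t1: fe 29 09 a3 3f 09 7e fe

RES = [0xfe, 0x29, 0x09, 0xa3, 0x3f, 0x09, 0x7e, 0xfe]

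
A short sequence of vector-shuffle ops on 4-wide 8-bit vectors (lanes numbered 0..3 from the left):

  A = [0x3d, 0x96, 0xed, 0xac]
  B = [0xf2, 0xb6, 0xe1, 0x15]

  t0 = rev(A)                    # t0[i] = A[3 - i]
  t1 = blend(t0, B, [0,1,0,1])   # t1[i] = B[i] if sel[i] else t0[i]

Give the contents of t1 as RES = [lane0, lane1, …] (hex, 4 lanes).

  t0: ac ed 96 3d
  t1: ac b6 96 15

RES = [ 0xac  0xb6  0x96  0x15 ]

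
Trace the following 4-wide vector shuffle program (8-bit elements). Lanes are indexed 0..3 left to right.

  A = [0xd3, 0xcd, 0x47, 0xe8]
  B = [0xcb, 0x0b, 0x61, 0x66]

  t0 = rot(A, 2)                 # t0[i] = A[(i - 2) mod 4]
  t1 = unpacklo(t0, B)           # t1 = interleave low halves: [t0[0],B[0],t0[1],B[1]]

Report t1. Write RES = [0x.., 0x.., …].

RES = [ 0x47  0xcb  0xe8  0x0b ]

→ t0 |47|e8|d3|cd|
→ t1 |47|cb|e8|0b|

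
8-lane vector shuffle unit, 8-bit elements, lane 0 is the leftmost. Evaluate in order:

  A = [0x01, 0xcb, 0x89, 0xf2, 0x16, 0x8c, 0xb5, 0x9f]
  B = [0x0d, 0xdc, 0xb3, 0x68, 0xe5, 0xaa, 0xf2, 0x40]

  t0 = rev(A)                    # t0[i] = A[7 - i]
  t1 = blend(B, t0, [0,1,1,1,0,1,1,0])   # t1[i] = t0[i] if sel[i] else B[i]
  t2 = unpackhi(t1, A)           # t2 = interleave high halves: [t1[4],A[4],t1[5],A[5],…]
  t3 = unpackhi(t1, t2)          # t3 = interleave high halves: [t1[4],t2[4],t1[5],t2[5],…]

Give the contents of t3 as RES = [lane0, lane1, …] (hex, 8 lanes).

→ t0 |9f|b5|8c|16|f2|89|cb|01|
→ t1 |0d|b5|8c|16|e5|89|cb|40|
→ t2 |e5|16|89|8c|cb|b5|40|9f|
→ t3 |e5|cb|89|b5|cb|40|40|9f|

RES = [ 0xe5  0xcb  0x89  0xb5  0xcb  0x40  0x40  0x9f ]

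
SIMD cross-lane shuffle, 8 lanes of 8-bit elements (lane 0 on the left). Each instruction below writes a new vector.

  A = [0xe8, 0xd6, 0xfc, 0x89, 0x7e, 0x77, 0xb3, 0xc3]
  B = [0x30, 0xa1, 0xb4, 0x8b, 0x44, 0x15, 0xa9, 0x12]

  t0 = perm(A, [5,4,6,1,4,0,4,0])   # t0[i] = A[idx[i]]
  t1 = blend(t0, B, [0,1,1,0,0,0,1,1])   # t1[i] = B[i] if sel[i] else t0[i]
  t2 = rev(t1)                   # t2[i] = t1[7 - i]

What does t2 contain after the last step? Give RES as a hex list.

RES = [0x12, 0xa9, 0xe8, 0x7e, 0xd6, 0xb4, 0xa1, 0x77]

→ t0 |77|7e|b3|d6|7e|e8|7e|e8|
→ t1 |77|a1|b4|d6|7e|e8|a9|12|
→ t2 |12|a9|e8|7e|d6|b4|a1|77|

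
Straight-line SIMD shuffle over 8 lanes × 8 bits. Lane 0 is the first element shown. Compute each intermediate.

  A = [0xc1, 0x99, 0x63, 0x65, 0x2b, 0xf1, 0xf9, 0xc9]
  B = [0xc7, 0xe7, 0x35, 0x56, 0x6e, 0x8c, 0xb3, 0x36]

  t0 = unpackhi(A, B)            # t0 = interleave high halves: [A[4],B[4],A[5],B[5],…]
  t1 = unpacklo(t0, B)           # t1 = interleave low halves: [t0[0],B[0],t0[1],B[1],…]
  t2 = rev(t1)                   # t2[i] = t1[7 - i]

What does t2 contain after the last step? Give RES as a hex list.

RES = [ 0x56  0x8c  0x35  0xf1  0xe7  0x6e  0xc7  0x2b ]

t0 = [0x2b, 0x6e, 0xf1, 0x8c, 0xf9, 0xb3, 0xc9, 0x36]
t1 = [0x2b, 0xc7, 0x6e, 0xe7, 0xf1, 0x35, 0x8c, 0x56]
t2 = [0x56, 0x8c, 0x35, 0xf1, 0xe7, 0x6e, 0xc7, 0x2b]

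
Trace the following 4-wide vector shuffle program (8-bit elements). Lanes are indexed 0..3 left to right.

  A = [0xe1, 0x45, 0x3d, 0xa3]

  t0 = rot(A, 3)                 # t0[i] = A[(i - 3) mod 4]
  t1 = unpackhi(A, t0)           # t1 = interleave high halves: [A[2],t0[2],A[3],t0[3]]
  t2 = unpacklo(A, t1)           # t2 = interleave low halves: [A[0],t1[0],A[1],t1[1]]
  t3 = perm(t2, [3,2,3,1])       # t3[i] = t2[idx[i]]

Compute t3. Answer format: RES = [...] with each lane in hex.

RES = [0xa3, 0x45, 0xa3, 0x3d]

t0 = [0x45, 0x3d, 0xa3, 0xe1]
t1 = [0x3d, 0xa3, 0xa3, 0xe1]
t2 = [0xe1, 0x3d, 0x45, 0xa3]
t3 = [0xa3, 0x45, 0xa3, 0x3d]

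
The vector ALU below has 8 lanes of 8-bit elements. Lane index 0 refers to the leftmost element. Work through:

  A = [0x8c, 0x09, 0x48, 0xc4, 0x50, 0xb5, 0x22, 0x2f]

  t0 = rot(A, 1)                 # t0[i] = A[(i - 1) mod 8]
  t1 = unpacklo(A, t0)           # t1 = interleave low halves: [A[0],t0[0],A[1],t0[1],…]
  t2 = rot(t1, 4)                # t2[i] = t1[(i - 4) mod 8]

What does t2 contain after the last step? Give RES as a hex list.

→ t0 |2f|8c|09|48|c4|50|b5|22|
→ t1 |8c|2f|09|8c|48|09|c4|48|
→ t2 |48|09|c4|48|8c|2f|09|8c|

RES = [ 0x48  0x09  0xc4  0x48  0x8c  0x2f  0x09  0x8c ]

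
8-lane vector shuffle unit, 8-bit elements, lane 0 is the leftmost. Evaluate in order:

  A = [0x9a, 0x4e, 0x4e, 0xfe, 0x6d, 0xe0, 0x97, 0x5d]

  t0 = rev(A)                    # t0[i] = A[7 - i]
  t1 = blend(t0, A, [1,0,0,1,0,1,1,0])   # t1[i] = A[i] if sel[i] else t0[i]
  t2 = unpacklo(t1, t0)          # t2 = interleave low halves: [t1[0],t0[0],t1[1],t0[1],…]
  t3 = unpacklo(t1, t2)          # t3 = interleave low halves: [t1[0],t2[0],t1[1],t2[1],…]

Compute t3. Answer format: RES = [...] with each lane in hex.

t0 = [0x5d, 0x97, 0xe0, 0x6d, 0xfe, 0x4e, 0x4e, 0x9a]
t1 = [0x9a, 0x97, 0xe0, 0xfe, 0xfe, 0xe0, 0x97, 0x9a]
t2 = [0x9a, 0x5d, 0x97, 0x97, 0xe0, 0xe0, 0xfe, 0x6d]
t3 = [0x9a, 0x9a, 0x97, 0x5d, 0xe0, 0x97, 0xfe, 0x97]

RES = [0x9a, 0x9a, 0x97, 0x5d, 0xe0, 0x97, 0xfe, 0x97]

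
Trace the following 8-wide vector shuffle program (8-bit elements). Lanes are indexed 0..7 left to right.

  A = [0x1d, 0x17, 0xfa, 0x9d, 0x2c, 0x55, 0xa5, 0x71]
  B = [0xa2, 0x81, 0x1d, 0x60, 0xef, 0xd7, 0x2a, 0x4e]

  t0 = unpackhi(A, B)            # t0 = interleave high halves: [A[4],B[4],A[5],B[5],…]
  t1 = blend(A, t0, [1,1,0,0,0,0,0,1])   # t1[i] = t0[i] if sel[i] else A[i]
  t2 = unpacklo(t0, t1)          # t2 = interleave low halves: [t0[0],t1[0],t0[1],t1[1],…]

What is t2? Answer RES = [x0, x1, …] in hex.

RES = [0x2c, 0x2c, 0xef, 0xef, 0x55, 0xfa, 0xd7, 0x9d]

t0 = [0x2c, 0xef, 0x55, 0xd7, 0xa5, 0x2a, 0x71, 0x4e]
t1 = [0x2c, 0xef, 0xfa, 0x9d, 0x2c, 0x55, 0xa5, 0x4e]
t2 = [0x2c, 0x2c, 0xef, 0xef, 0x55, 0xfa, 0xd7, 0x9d]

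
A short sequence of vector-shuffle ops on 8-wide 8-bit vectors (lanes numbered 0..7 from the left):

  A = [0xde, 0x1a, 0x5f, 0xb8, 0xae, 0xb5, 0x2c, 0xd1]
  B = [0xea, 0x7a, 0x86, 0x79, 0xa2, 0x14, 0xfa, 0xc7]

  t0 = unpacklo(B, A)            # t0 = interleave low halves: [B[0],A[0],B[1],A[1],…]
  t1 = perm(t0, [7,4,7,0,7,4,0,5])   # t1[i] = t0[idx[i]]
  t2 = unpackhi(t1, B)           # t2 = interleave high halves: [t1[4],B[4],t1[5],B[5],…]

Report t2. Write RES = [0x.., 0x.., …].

RES = [ 0xb8  0xa2  0x86  0x14  0xea  0xfa  0x5f  0xc7 ]

t0 = [0xea, 0xde, 0x7a, 0x1a, 0x86, 0x5f, 0x79, 0xb8]
t1 = [0xb8, 0x86, 0xb8, 0xea, 0xb8, 0x86, 0xea, 0x5f]
t2 = [0xb8, 0xa2, 0x86, 0x14, 0xea, 0xfa, 0x5f, 0xc7]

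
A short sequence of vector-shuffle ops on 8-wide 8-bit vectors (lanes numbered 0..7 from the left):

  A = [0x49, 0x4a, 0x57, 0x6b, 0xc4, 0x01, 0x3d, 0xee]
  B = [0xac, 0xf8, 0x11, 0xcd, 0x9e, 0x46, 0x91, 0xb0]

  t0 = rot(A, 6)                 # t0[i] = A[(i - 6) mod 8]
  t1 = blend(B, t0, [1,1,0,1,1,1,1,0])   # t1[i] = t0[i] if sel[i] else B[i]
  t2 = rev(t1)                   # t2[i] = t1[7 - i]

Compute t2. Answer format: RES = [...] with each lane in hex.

→ t0 |57|6b|c4|01|3d|ee|49|4a|
→ t1 |57|6b|11|01|3d|ee|49|b0|
→ t2 |b0|49|ee|3d|01|11|6b|57|

RES = [0xb0, 0x49, 0xee, 0x3d, 0x01, 0x11, 0x6b, 0x57]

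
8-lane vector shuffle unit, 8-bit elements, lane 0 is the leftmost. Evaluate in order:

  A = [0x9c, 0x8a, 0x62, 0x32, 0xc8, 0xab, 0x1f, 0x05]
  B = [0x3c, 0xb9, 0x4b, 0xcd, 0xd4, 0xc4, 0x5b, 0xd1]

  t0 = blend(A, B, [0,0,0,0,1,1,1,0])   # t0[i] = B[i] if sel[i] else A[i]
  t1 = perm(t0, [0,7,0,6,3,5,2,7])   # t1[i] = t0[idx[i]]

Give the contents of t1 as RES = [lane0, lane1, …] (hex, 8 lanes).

RES = [ 0x9c  0x05  0x9c  0x5b  0x32  0xc4  0x62  0x05 ]

t0 = [0x9c, 0x8a, 0x62, 0x32, 0xd4, 0xc4, 0x5b, 0x05]
t1 = [0x9c, 0x05, 0x9c, 0x5b, 0x32, 0xc4, 0x62, 0x05]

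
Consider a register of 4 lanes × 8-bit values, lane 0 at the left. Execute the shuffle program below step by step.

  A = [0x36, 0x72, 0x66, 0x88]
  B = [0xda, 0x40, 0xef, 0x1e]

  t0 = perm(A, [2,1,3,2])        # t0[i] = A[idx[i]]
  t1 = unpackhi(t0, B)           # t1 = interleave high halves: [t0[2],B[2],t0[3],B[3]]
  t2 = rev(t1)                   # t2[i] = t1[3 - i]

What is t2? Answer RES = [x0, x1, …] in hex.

→ t0 |66|72|88|66|
→ t1 |88|ef|66|1e|
→ t2 |1e|66|ef|88|

RES = [0x1e, 0x66, 0xef, 0x88]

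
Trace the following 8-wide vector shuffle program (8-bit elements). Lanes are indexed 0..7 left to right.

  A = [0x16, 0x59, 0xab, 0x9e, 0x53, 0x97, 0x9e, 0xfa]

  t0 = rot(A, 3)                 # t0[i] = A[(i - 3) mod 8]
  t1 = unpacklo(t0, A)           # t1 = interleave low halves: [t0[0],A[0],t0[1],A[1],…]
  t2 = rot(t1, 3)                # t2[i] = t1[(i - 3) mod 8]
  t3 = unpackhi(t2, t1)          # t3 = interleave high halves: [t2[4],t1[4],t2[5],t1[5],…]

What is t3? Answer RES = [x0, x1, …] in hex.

RES = [ 0x16  0xfa  0x9e  0xab  0x59  0x16  0xfa  0x9e ]

→ t0 |97|9e|fa|16|59|ab|9e|53|
→ t1 |97|16|9e|59|fa|ab|16|9e|
→ t2 |ab|16|9e|97|16|9e|59|fa|
→ t3 |16|fa|9e|ab|59|16|fa|9e|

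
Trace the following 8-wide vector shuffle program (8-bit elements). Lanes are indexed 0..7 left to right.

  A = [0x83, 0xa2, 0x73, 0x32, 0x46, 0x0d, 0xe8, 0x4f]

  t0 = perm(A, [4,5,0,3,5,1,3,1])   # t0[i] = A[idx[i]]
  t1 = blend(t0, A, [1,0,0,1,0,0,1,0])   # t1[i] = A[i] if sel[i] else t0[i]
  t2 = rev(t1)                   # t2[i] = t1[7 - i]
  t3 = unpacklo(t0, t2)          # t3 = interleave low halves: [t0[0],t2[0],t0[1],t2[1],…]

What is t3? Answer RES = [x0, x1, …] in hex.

RES = [ 0x46  0xa2  0x0d  0xe8  0x83  0xa2  0x32  0x0d ]

  t0: 46 0d 83 32 0d a2 32 a2
  t1: 83 0d 83 32 0d a2 e8 a2
  t2: a2 e8 a2 0d 32 83 0d 83
  t3: 46 a2 0d e8 83 a2 32 0d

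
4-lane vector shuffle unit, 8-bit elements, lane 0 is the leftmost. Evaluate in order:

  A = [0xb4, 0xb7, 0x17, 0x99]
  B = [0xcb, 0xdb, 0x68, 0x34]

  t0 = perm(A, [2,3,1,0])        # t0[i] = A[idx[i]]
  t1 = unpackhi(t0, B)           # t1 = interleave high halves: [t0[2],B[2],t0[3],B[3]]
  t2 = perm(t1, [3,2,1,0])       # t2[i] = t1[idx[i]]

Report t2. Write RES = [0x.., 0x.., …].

RES = [ 0x34  0xb4  0x68  0xb7 ]

  t0: 17 99 b7 b4
  t1: b7 68 b4 34
  t2: 34 b4 68 b7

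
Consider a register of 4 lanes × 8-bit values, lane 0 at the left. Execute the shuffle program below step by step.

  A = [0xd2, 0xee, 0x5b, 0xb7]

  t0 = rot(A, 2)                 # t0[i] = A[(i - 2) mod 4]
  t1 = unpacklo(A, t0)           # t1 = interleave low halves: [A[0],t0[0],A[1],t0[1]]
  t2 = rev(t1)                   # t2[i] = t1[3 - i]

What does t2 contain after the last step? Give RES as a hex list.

RES = [0xb7, 0xee, 0x5b, 0xd2]

t0 = [0x5b, 0xb7, 0xd2, 0xee]
t1 = [0xd2, 0x5b, 0xee, 0xb7]
t2 = [0xb7, 0xee, 0x5b, 0xd2]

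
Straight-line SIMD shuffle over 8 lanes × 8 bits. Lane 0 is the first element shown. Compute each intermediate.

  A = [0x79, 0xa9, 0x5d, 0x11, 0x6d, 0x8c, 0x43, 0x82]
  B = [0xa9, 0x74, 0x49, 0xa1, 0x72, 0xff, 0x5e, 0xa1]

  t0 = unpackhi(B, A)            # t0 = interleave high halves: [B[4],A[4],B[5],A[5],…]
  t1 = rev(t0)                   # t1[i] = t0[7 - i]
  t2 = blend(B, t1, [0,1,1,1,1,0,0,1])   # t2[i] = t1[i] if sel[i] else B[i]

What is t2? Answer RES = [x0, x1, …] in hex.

→ t0 |72|6d|ff|8c|5e|43|a1|82|
→ t1 |82|a1|43|5e|8c|ff|6d|72|
→ t2 |a9|a1|43|5e|8c|ff|5e|72|

RES = [0xa9, 0xa1, 0x43, 0x5e, 0x8c, 0xff, 0x5e, 0x72]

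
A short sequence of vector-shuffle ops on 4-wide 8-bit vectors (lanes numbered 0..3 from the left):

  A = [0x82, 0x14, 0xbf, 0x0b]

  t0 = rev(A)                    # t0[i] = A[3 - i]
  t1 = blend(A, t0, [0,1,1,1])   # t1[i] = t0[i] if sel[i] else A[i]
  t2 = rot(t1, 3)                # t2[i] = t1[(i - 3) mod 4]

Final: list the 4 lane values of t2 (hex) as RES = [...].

RES = [ 0xbf  0x14  0x82  0x82 ]

t0 = [0x0b, 0xbf, 0x14, 0x82]
t1 = [0x82, 0xbf, 0x14, 0x82]
t2 = [0xbf, 0x14, 0x82, 0x82]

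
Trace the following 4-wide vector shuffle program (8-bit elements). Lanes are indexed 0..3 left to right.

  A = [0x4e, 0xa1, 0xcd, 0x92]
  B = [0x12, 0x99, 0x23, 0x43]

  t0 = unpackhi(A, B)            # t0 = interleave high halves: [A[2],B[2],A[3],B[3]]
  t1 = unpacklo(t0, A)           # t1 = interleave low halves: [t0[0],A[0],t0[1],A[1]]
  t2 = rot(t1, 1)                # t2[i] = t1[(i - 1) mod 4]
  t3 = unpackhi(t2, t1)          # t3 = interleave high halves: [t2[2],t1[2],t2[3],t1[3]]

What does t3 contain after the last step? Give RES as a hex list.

RES = [ 0x4e  0x23  0x23  0xa1 ]

→ t0 |cd|23|92|43|
→ t1 |cd|4e|23|a1|
→ t2 |a1|cd|4e|23|
→ t3 |4e|23|23|a1|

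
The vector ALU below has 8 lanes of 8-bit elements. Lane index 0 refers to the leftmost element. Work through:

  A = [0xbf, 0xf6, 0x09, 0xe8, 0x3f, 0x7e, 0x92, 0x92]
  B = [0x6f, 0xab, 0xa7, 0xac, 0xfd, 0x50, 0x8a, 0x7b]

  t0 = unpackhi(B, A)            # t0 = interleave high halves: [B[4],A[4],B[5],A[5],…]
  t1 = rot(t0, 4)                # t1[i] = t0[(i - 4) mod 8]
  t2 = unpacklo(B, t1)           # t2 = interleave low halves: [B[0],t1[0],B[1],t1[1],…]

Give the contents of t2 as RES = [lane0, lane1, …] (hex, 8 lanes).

RES = [ 0x6f  0x8a  0xab  0x92  0xa7  0x7b  0xac  0x92 ]

→ t0 |fd|3f|50|7e|8a|92|7b|92|
→ t1 |8a|92|7b|92|fd|3f|50|7e|
→ t2 |6f|8a|ab|92|a7|7b|ac|92|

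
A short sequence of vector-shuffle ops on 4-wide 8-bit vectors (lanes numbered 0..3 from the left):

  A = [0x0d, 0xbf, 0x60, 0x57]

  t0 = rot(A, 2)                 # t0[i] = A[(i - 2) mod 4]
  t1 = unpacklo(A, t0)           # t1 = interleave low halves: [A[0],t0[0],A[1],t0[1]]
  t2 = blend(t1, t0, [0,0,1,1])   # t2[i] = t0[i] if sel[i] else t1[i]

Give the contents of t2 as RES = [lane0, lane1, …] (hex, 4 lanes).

t0 = [0x60, 0x57, 0x0d, 0xbf]
t1 = [0x0d, 0x60, 0xbf, 0x57]
t2 = [0x0d, 0x60, 0x0d, 0xbf]

RES = [0x0d, 0x60, 0x0d, 0xbf]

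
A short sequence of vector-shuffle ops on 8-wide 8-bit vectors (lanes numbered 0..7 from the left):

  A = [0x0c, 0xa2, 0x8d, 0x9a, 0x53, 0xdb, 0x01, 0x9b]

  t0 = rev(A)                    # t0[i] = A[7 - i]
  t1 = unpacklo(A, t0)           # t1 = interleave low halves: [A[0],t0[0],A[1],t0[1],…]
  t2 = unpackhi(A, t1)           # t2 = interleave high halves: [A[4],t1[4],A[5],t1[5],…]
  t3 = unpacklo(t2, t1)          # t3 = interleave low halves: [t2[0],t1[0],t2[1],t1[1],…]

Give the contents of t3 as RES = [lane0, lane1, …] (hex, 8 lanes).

t0 = [0x9b, 0x01, 0xdb, 0x53, 0x9a, 0x8d, 0xa2, 0x0c]
t1 = [0x0c, 0x9b, 0xa2, 0x01, 0x8d, 0xdb, 0x9a, 0x53]
t2 = [0x53, 0x8d, 0xdb, 0xdb, 0x01, 0x9a, 0x9b, 0x53]
t3 = [0x53, 0x0c, 0x8d, 0x9b, 0xdb, 0xa2, 0xdb, 0x01]

RES = [ 0x53  0x0c  0x8d  0x9b  0xdb  0xa2  0xdb  0x01 ]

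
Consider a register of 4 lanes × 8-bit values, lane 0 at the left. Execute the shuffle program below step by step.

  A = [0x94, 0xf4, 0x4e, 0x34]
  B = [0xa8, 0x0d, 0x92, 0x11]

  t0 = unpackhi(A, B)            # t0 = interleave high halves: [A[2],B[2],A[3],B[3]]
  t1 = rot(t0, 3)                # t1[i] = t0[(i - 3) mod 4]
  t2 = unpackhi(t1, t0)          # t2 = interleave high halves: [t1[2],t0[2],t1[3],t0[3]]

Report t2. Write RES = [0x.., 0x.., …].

RES = [0x11, 0x34, 0x4e, 0x11]

  t0: 4e 92 34 11
  t1: 92 34 11 4e
  t2: 11 34 4e 11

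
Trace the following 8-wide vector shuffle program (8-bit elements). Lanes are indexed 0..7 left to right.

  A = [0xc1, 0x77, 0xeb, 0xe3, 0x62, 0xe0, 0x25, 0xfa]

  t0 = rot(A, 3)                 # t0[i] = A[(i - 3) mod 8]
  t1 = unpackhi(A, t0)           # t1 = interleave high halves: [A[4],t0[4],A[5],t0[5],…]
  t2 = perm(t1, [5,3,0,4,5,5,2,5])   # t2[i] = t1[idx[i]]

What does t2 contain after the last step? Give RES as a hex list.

→ t0 |e0|25|fa|c1|77|eb|e3|62|
→ t1 |62|77|e0|eb|25|e3|fa|62|
→ t2 |e3|eb|62|25|e3|e3|e0|e3|

RES = [ 0xe3  0xeb  0x62  0x25  0xe3  0xe3  0xe0  0xe3 ]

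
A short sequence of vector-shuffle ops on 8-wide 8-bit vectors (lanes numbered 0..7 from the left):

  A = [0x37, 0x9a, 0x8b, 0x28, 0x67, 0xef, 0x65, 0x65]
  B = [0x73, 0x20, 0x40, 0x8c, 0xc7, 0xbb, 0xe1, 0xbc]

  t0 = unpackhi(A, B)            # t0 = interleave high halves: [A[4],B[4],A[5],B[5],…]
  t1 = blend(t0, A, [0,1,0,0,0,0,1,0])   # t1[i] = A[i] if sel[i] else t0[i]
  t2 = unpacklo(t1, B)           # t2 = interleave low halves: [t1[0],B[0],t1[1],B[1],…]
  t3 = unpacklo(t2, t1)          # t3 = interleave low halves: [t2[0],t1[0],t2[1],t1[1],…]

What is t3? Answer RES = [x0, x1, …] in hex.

→ t0 |67|c7|ef|bb|65|e1|65|bc|
→ t1 |67|9a|ef|bb|65|e1|65|bc|
→ t2 |67|73|9a|20|ef|40|bb|8c|
→ t3 |67|67|73|9a|9a|ef|20|bb|

RES = [0x67, 0x67, 0x73, 0x9a, 0x9a, 0xef, 0x20, 0xbb]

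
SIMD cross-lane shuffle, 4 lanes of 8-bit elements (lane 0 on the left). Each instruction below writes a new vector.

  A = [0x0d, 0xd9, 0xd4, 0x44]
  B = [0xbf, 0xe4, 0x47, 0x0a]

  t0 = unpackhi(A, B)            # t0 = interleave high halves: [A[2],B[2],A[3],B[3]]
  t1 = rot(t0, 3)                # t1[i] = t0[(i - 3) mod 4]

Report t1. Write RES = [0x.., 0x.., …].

  t0: d4 47 44 0a
  t1: 47 44 0a d4

RES = [0x47, 0x44, 0x0a, 0xd4]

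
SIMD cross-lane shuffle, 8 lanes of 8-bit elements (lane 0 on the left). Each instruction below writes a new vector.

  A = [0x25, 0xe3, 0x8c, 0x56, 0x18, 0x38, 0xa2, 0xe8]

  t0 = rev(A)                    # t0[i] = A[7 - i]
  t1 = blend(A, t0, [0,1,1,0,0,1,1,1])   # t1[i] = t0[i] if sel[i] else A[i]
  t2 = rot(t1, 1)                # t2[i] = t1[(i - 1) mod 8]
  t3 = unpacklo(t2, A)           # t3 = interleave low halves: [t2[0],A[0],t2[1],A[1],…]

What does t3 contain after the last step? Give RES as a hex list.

RES = [0x25, 0x25, 0x25, 0xe3, 0xa2, 0x8c, 0x38, 0x56]

→ t0 |e8|a2|38|18|56|8c|e3|25|
→ t1 |25|a2|38|56|18|8c|e3|25|
→ t2 |25|25|a2|38|56|18|8c|e3|
→ t3 |25|25|25|e3|a2|8c|38|56|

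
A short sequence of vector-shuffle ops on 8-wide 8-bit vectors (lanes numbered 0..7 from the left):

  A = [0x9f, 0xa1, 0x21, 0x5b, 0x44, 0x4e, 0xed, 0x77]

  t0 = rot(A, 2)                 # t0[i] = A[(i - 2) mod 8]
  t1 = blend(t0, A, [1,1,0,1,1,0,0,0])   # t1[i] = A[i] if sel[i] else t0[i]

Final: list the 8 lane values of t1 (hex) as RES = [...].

RES = [ 0x9f  0xa1  0x9f  0x5b  0x44  0x5b  0x44  0x4e ]

t0 = [0xed, 0x77, 0x9f, 0xa1, 0x21, 0x5b, 0x44, 0x4e]
t1 = [0x9f, 0xa1, 0x9f, 0x5b, 0x44, 0x5b, 0x44, 0x4e]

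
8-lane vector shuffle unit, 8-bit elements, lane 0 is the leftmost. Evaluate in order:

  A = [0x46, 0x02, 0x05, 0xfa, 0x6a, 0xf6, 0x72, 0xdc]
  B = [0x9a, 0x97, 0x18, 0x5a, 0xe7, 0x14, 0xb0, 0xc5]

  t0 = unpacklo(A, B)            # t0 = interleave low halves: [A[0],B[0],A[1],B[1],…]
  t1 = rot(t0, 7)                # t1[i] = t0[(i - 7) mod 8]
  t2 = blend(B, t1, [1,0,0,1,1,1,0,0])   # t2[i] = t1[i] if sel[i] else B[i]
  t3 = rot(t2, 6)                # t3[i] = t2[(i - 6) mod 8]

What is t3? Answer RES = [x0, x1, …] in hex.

t0 = [0x46, 0x9a, 0x02, 0x97, 0x05, 0x18, 0xfa, 0x5a]
t1 = [0x9a, 0x02, 0x97, 0x05, 0x18, 0xfa, 0x5a, 0x46]
t2 = [0x9a, 0x97, 0x18, 0x05, 0x18, 0xfa, 0xb0, 0xc5]
t3 = [0x18, 0x05, 0x18, 0xfa, 0xb0, 0xc5, 0x9a, 0x97]

RES = [ 0x18  0x05  0x18  0xfa  0xb0  0xc5  0x9a  0x97 ]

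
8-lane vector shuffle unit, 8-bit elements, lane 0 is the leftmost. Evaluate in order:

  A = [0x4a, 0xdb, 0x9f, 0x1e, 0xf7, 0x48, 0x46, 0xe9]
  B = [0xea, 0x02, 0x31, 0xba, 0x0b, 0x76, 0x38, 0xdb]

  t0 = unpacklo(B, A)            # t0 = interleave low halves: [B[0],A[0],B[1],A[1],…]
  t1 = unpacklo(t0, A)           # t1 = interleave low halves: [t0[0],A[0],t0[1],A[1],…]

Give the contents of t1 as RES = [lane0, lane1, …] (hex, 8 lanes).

RES = [ 0xea  0x4a  0x4a  0xdb  0x02  0x9f  0xdb  0x1e ]

t0 = [0xea, 0x4a, 0x02, 0xdb, 0x31, 0x9f, 0xba, 0x1e]
t1 = [0xea, 0x4a, 0x4a, 0xdb, 0x02, 0x9f, 0xdb, 0x1e]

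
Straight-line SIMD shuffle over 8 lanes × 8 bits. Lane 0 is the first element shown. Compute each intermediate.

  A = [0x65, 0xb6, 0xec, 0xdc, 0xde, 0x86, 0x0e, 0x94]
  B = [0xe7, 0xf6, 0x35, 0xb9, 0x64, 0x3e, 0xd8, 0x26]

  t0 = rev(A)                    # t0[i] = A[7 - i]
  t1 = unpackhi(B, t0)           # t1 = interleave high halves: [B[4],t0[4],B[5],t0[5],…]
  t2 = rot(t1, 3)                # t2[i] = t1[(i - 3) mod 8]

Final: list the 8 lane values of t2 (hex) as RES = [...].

t0 = [0x94, 0x0e, 0x86, 0xde, 0xdc, 0xec, 0xb6, 0x65]
t1 = [0x64, 0xdc, 0x3e, 0xec, 0xd8, 0xb6, 0x26, 0x65]
t2 = [0xb6, 0x26, 0x65, 0x64, 0xdc, 0x3e, 0xec, 0xd8]

RES = [ 0xb6  0x26  0x65  0x64  0xdc  0x3e  0xec  0xd8 ]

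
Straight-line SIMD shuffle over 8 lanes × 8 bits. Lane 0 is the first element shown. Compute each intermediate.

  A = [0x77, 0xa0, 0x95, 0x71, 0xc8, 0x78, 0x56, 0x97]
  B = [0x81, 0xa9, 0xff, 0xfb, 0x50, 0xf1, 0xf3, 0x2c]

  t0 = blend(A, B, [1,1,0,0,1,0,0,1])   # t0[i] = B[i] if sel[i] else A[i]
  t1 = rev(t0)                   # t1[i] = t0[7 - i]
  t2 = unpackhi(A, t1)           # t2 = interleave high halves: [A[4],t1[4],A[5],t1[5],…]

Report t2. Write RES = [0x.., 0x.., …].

  t0: 81 a9 95 71 50 78 56 2c
  t1: 2c 56 78 50 71 95 a9 81
  t2: c8 71 78 95 56 a9 97 81

RES = [0xc8, 0x71, 0x78, 0x95, 0x56, 0xa9, 0x97, 0x81]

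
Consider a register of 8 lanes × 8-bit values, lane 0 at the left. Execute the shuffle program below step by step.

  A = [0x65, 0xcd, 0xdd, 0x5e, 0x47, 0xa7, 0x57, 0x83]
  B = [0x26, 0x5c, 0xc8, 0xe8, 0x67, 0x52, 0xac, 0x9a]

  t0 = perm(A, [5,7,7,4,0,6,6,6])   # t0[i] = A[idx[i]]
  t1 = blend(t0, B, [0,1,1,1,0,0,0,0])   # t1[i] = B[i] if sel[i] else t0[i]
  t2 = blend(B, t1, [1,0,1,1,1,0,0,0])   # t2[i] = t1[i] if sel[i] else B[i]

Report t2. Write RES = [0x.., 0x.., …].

RES = [ 0xa7  0x5c  0xc8  0xe8  0x65  0x52  0xac  0x9a ]

t0 = [0xa7, 0x83, 0x83, 0x47, 0x65, 0x57, 0x57, 0x57]
t1 = [0xa7, 0x5c, 0xc8, 0xe8, 0x65, 0x57, 0x57, 0x57]
t2 = [0xa7, 0x5c, 0xc8, 0xe8, 0x65, 0x52, 0xac, 0x9a]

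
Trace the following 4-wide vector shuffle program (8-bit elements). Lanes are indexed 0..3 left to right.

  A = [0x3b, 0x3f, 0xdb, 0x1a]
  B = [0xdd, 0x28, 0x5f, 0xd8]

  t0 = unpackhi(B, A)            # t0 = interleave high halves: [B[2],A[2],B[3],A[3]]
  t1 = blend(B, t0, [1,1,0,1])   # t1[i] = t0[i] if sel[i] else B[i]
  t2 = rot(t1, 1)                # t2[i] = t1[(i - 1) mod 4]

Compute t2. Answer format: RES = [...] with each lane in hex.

→ t0 |5f|db|d8|1a|
→ t1 |5f|db|5f|1a|
→ t2 |1a|5f|db|5f|

RES = [ 0x1a  0x5f  0xdb  0x5f ]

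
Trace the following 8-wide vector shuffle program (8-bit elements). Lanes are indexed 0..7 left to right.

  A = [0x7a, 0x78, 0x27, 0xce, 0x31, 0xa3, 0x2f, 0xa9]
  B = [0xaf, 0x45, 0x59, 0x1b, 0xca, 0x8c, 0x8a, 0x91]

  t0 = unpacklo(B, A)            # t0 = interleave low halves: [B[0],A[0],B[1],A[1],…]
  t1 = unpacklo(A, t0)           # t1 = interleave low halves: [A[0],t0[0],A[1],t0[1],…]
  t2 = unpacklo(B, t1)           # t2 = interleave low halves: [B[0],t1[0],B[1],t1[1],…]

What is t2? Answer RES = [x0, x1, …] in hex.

RES = [0xaf, 0x7a, 0x45, 0xaf, 0x59, 0x78, 0x1b, 0x7a]

→ t0 |af|7a|45|78|59|27|1b|ce|
→ t1 |7a|af|78|7a|27|45|ce|78|
→ t2 |af|7a|45|af|59|78|1b|7a|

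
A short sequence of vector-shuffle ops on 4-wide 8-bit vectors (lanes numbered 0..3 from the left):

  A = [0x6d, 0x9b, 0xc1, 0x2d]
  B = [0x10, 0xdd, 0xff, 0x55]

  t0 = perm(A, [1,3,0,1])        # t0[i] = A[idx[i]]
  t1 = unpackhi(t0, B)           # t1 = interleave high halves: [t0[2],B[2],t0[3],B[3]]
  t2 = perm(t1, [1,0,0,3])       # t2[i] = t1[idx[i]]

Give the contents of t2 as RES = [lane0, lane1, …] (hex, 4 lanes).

RES = [ 0xff  0x6d  0x6d  0x55 ]

  t0: 9b 2d 6d 9b
  t1: 6d ff 9b 55
  t2: ff 6d 6d 55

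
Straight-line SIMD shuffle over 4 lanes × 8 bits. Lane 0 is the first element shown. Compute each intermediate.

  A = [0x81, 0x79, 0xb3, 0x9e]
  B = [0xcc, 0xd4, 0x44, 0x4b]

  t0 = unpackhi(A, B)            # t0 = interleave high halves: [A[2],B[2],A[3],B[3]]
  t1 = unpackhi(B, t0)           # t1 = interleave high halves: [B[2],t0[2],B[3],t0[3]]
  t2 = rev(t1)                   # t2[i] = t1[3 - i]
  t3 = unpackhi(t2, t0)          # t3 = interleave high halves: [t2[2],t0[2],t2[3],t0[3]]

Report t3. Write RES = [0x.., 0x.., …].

  t0: b3 44 9e 4b
  t1: 44 9e 4b 4b
  t2: 4b 4b 9e 44
  t3: 9e 9e 44 4b

RES = [ 0x9e  0x9e  0x44  0x4b ]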